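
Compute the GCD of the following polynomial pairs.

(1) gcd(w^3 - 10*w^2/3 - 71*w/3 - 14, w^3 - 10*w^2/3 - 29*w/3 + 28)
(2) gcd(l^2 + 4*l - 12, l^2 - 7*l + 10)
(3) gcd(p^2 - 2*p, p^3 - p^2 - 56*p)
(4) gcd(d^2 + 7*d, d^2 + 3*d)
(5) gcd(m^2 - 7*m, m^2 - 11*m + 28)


(1) = gcd((w - 7)*(w + 2/3)*(w + 3), (w - 4)*(w - 7/3)*(w + 3)) = w + 3
(2) = gcd((l - 2)*(l + 6), (l - 5)*(l - 2)) = l - 2
(3) = p
(4) = gcd(d*(d + 7), d*(d + 3)) = d
(5) = m - 7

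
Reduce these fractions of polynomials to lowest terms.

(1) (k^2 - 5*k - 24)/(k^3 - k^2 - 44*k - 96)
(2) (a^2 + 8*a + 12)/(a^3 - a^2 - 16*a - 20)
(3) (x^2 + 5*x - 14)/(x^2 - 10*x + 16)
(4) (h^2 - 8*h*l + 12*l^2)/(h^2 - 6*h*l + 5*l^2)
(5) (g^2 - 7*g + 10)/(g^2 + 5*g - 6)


(1) = 1/(k + 4)
(2) = (a + 6)/(a^2 - 3*a - 10)
(3) = (x + 7)/(x - 8)
(4) = (h^2 - 8*h*l + 12*l^2)/(h^2 - 6*h*l + 5*l^2)
(5) = (g^2 - 7*g + 10)/(g^2 + 5*g - 6)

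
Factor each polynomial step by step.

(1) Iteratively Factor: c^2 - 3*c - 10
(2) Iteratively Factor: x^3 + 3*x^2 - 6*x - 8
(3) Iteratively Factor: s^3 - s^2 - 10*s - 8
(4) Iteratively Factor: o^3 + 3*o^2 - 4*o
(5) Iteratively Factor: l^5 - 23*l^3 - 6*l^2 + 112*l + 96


(1) = (c - 5)*(c + 2)
(2) = (x + 4)*(x^2 - x - 2) = (x + 1)*(x + 4)*(x - 2)
(3) = (s + 2)*(s^2 - 3*s - 4) = (s - 4)*(s + 2)*(s + 1)
(4) = (o + 4)*(o^2 - o) = (o - 1)*(o + 4)*(o)
(5) = (l + 2)*(l^4 - 2*l^3 - 19*l^2 + 32*l + 48) = (l + 2)*(l + 4)*(l^3 - 6*l^2 + 5*l + 12) = (l - 3)*(l + 2)*(l + 4)*(l^2 - 3*l - 4) = (l - 4)*(l - 3)*(l + 2)*(l + 4)*(l + 1)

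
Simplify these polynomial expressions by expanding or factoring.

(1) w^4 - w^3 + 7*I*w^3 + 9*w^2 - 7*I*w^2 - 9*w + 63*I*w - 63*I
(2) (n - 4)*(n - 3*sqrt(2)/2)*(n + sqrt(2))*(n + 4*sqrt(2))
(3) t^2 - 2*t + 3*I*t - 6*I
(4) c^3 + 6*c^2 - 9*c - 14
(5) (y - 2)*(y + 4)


(1) = (w - 1)*(w - 3*I)*(w + 3*I)*(w + 7*I)
(2) = n^4 - 4*n^3 + 7*sqrt(2)*n^3/2 - 14*sqrt(2)*n^2 - 7*n^2 - 12*sqrt(2)*n + 28*n + 48*sqrt(2)
(3) = (t - 2)*(t + 3*I)
(4) = (c - 2)*(c + 1)*(c + 7)
(5) = y^2 + 2*y - 8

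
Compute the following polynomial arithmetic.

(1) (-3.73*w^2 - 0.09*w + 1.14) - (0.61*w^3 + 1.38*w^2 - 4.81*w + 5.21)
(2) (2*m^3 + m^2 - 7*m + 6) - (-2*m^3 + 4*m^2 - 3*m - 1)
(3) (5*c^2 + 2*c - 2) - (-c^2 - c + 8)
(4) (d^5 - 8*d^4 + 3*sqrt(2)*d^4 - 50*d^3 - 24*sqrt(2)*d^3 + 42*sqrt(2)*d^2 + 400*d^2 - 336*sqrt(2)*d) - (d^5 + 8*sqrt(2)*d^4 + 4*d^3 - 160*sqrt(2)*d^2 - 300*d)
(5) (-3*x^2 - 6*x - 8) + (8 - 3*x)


(1) = -0.61*w^3 - 5.11*w^2 + 4.72*w - 4.07
(2) = 4*m^3 - 3*m^2 - 4*m + 7
(3) = 6*c^2 + 3*c - 10
(4) = -8*d^4 - 5*sqrt(2)*d^4 - 54*d^3 - 24*sqrt(2)*d^3 + 202*sqrt(2)*d^2 + 400*d^2 - 336*sqrt(2)*d + 300*d
(5) = -3*x^2 - 9*x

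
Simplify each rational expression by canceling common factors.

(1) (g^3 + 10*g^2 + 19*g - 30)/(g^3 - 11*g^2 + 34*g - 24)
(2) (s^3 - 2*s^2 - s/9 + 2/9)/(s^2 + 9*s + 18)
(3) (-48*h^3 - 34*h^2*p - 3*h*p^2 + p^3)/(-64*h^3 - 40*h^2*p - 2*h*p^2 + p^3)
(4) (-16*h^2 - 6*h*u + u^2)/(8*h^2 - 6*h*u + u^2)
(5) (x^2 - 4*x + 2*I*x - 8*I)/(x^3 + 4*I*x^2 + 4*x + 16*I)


(1) = (g^2 + 11*g + 30)/(g^2 - 10*g + 24)
(2) = (9*s^3 - 18*s^2 - s + 2)/(9*s^2 + 81*s + 162)
(3) = (3*h + p)/(4*h + p)
(4) = (-16*h^2 - 6*h*u + u^2)/(8*h^2 - 6*h*u + u^2)
(5) = (x - 4)/(x^2 + 2*I*x + 8)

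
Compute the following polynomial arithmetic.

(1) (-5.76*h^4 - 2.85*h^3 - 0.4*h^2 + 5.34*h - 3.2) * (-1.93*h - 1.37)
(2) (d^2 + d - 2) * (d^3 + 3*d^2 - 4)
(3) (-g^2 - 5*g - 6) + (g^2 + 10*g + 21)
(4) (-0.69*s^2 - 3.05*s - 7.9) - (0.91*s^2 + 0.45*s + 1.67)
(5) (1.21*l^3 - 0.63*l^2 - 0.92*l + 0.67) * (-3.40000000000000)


(1) = 11.1168*h^5 + 13.3917*h^4 + 4.6765*h^3 - 9.7582*h^2 - 1.1398*h + 4.384
(2) = d^5 + 4*d^4 + d^3 - 10*d^2 - 4*d + 8
(3) = 5*g + 15
(4) = -1.6*s^2 - 3.5*s - 9.57
(5) = -4.114*l^3 + 2.142*l^2 + 3.128*l - 2.278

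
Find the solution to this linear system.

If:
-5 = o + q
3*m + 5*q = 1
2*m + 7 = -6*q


Then:
m = 41/8
o = -17/8
q = -23/8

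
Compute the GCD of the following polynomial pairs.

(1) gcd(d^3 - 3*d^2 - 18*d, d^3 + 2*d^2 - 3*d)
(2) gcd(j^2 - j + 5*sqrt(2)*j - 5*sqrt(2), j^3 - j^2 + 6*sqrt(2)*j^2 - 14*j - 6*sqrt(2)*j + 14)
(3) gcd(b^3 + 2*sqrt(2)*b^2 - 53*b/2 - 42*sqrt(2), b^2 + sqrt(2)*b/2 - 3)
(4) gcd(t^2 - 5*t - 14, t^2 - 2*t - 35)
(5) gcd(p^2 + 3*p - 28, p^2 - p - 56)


(1) = gcd(d*(d - 6)*(d + 3), d*(d - 1)*(d + 3)) = d^2 + 3*d
(2) = gcd((j - 1)*(j + 5*sqrt(2)), (j - 1)*(j - sqrt(2))*(j + 7*sqrt(2))) = j - 1
(3) = b + 3*sqrt(2)/2
(4) = gcd((t - 7)*(t + 2), (t - 7)*(t + 5)) = t - 7
(5) = p + 7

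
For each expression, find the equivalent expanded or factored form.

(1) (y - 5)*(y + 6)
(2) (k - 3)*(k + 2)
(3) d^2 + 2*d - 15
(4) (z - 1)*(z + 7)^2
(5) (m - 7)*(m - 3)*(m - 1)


(1) = y^2 + y - 30
(2) = k^2 - k - 6
(3) = (d - 3)*(d + 5)
(4) = z^3 + 13*z^2 + 35*z - 49
(5) = m^3 - 11*m^2 + 31*m - 21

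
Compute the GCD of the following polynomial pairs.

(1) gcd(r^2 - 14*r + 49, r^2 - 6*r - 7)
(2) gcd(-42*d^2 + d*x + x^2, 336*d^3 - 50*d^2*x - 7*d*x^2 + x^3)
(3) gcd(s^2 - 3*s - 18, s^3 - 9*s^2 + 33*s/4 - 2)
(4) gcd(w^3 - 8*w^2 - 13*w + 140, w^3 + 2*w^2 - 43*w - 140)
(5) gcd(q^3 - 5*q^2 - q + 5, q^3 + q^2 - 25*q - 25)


(1) = gcd((r - 7)^2, (r - 7)*(r + 1)) = r - 7
(2) = gcd((-6*d + x)*(7*d + x), (-8*d + x)*(-6*d + x)*(7*d + x)) = -42*d^2 + d*x + x^2
(3) = 1
(4) = w^2 - 3*w - 28
(5) = q^2 - 4*q - 5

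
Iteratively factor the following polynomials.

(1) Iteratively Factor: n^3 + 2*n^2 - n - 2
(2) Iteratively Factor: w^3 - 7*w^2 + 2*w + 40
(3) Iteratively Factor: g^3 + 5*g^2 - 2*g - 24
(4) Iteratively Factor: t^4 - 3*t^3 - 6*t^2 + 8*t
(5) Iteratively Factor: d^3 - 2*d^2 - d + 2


(1) = (n + 2)*(n^2 - 1) = (n - 1)*(n + 2)*(n + 1)
(2) = (w + 2)*(w^2 - 9*w + 20) = (w - 4)*(w + 2)*(w - 5)
(3) = (g + 4)*(g^2 + g - 6) = (g + 3)*(g + 4)*(g - 2)
(4) = (t + 2)*(t^3 - 5*t^2 + 4*t) = (t - 4)*(t + 2)*(t^2 - t) = (t - 4)*(t - 1)*(t + 2)*(t)
(5) = (d + 1)*(d^2 - 3*d + 2) = (d - 2)*(d + 1)*(d - 1)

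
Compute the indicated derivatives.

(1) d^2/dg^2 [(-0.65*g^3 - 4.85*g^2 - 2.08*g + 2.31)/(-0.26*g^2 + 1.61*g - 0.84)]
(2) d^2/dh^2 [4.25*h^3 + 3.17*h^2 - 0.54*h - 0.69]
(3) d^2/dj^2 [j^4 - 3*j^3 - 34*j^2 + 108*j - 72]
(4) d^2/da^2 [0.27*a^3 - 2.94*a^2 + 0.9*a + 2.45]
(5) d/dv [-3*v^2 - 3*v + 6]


(1) = (7.427446*g^3 - 12.566736*g^2 + 5.828004*g + 1.50381)/(0.017576*g^6 - 0.326508*g^5 + 2.19219*g^4 - 6.283025*g^3 + 7.08246*g^2 - 3.408048*g + 0.592704)
(2) = 25.5*h + 6.34
(3) = 12*j^2 - 18*j - 68
(4) = 1.62*a - 5.88
(5) = -6*v - 3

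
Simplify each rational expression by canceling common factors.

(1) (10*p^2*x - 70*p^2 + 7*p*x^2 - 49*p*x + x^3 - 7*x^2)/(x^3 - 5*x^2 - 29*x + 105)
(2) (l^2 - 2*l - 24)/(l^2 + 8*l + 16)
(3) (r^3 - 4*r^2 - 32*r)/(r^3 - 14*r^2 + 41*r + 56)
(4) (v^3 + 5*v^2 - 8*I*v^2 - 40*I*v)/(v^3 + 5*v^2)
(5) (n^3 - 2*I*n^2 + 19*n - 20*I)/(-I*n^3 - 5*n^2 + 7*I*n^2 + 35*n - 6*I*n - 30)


(1) = (10*p^2 + 7*p*x + x^2)/(x^2 + 2*x - 15)
(2) = (l - 6)/(l + 4)
(3) = (r^2 + 4*r)/(r^2 - 6*r - 7)
(4) = (v - 8*I)/v
(5) = (I*n^2 - 3*n + 4*I)/(n^2 - 7*n + 6)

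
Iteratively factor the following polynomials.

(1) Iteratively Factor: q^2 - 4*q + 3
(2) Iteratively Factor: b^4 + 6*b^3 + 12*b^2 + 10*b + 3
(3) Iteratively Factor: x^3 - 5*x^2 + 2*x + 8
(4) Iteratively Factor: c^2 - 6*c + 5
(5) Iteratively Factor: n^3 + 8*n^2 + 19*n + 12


(1) = (q - 3)*(q - 1)
(2) = (b + 3)*(b^3 + 3*b^2 + 3*b + 1) = (b + 1)*(b + 3)*(b^2 + 2*b + 1) = (b + 1)^2*(b + 3)*(b + 1)
(3) = (x - 4)*(x^2 - x - 2) = (x - 4)*(x - 2)*(x + 1)
(4) = (c - 5)*(c - 1)
(5) = (n + 4)*(n^2 + 4*n + 3) = (n + 1)*(n + 4)*(n + 3)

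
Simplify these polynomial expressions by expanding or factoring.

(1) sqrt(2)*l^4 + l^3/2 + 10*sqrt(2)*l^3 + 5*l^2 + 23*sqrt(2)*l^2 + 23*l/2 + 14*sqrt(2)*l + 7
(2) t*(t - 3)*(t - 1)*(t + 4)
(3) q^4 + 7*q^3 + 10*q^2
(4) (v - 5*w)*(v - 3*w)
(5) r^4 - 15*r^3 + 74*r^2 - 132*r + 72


(1) = (l + 1)*(l + 2)*(l + 7)*(sqrt(2)*l + 1/2)
(2) = t^4 - 13*t^2 + 12*t
(3) = q^2*(q + 2)*(q + 5)
(4) = v^2 - 8*v*w + 15*w^2
(5) = (r - 6)^2*(r - 2)*(r - 1)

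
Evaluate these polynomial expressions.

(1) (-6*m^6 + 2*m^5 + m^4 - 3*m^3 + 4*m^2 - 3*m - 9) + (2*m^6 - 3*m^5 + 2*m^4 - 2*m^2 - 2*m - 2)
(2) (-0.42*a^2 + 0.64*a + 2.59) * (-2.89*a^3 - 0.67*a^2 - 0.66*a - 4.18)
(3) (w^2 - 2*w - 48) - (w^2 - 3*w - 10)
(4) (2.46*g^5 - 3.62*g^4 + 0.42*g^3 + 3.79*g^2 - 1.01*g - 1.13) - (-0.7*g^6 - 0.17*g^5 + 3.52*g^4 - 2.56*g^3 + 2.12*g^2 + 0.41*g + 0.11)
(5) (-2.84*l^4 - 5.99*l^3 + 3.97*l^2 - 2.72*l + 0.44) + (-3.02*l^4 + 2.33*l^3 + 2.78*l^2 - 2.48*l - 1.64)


(1) = -4*m^6 - m^5 + 3*m^4 - 3*m^3 + 2*m^2 - 5*m - 11
(2) = 1.2138*a^5 - 1.5682*a^4 - 7.6367*a^3 - 0.4021*a^2 - 4.3846*a - 10.8262
(3) = w - 38
(4) = 0.7*g^6 + 2.63*g^5 - 7.14*g^4 + 2.98*g^3 + 1.67*g^2 - 1.42*g - 1.24
(5) = -5.86*l^4 - 3.66*l^3 + 6.75*l^2 - 5.2*l - 1.2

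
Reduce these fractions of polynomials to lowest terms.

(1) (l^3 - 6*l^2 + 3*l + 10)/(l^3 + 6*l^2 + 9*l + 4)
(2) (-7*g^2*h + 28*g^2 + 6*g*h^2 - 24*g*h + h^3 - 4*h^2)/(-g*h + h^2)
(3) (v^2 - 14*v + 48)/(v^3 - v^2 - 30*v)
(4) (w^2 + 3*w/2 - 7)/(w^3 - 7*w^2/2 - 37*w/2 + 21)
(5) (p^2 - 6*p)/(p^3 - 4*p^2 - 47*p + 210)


(1) = (l^2 - 7*l + 10)/(l^2 + 5*l + 4)
(2) = (7*g*h - 28*g + h^2 - 4*h)/h
(3) = (v - 8)/(v^2 + 5*v)
(4) = (w - 2)/(w^2 - 7*w + 6)
(5) = p/(p^2 + 2*p - 35)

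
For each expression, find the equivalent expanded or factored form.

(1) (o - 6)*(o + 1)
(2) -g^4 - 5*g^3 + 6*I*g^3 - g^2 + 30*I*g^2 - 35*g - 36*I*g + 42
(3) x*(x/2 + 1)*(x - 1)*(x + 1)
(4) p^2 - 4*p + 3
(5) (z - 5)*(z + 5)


(1) = o^2 - 5*o - 6
(2) = (g + 6)*(g - 7*I)*(-I*g + 1)*(-I*g + I)
(3) = x^4/2 + x^3 - x^2/2 - x
(4) = (p - 3)*(p - 1)
(5) = z^2 - 25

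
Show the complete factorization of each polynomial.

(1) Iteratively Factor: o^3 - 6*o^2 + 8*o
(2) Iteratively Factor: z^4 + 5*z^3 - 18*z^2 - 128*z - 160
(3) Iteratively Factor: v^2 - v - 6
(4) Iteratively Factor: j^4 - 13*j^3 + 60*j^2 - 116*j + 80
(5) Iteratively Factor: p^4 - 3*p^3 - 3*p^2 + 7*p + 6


(1) = (o)*(o^2 - 6*o + 8) = o*(o - 2)*(o - 4)
(2) = (z + 4)*(z^3 + z^2 - 22*z - 40) = (z + 2)*(z + 4)*(z^2 - z - 20) = (z + 2)*(z + 4)^2*(z - 5)
(3) = (v - 3)*(v + 2)
(4) = (j - 5)*(j^3 - 8*j^2 + 20*j - 16) = (j - 5)*(j - 4)*(j^2 - 4*j + 4) = (j - 5)*(j - 4)*(j - 2)*(j - 2)
(5) = (p - 2)*(p^3 - p^2 - 5*p - 3) = (p - 2)*(p + 1)*(p^2 - 2*p - 3) = (p - 3)*(p - 2)*(p + 1)*(p + 1)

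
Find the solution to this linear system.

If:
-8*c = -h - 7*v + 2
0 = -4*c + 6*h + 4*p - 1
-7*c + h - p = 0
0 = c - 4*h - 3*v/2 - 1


Then:
c = -253/1796
h = -315/898
p = 1141/1796
v = 157/898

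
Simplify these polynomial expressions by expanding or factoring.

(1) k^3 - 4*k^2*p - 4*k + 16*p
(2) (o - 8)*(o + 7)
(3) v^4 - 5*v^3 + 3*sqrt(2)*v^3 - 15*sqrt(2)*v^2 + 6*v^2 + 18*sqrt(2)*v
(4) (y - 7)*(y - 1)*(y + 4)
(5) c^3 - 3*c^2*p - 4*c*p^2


(1) = (k - 2)*(k + 2)*(k - 4*p)
(2) = o^2 - o - 56
(3) = v*(v - 3)*(v - 2)*(v + 3*sqrt(2))
(4) = y^3 - 4*y^2 - 25*y + 28
(5) = c*(c - 4*p)*(c + p)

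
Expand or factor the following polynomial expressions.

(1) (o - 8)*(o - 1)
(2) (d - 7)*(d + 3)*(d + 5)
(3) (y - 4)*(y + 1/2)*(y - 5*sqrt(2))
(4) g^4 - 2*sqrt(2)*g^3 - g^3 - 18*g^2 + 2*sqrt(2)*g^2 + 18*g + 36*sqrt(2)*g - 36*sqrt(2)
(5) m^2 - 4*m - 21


(1) = o^2 - 9*o + 8
(2) = d^3 + d^2 - 41*d - 105
(3) = y^3 - 5*sqrt(2)*y^2 - 7*y^2/2 - 2*y + 35*sqrt(2)*y/2 + 10*sqrt(2)
(4) = (g - 1)*(g - 3*sqrt(2))*(g - 2*sqrt(2))*(g + 3*sqrt(2))
(5) = (m - 7)*(m + 3)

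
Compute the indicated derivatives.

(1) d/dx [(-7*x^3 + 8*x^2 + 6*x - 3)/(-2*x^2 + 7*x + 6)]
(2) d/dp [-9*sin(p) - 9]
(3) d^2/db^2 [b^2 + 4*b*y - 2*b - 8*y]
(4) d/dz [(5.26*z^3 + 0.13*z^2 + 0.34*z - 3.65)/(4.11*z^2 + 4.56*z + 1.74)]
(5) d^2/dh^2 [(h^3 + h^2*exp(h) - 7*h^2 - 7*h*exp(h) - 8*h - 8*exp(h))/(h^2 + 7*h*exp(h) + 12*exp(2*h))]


(1) = (14*x^4 - 98*x^3 - 58*x^2 + 84*x + 57)/(4*x^4 - 28*x^3 + 25*x^2 + 84*x + 36)
(2) = -9*cos(p)
(3) = 2
(4) = (21.6186*z^4 + 47.9712*z^3 + 26.6526*z^2 + 30.4554*z + 17.2356)/(16.8921*z^4 + 37.4832*z^3 + 35.0964*z^2 + 15.8688*z + 3.0276)
(5) = ((2*(7*h*exp(h) + 2*h + 24*exp(2*h) + 7*exp(h))*(-h^2*exp(h) - 3*h^2 + 5*h*exp(h) + 14*h + 15*exp(h) + 8) + (7*h*exp(h) + 48*exp(2*h) + 14*exp(h) + 2)*(-h^3 - h^2*exp(h) + 7*h^2 + 7*h*exp(h) + 8*h + 8*exp(h)))*(h^2 + 7*h*exp(h) + 12*exp(2*h)) + (h^2 + 7*h*exp(h) + 12*exp(2*h))^2*(h^2*exp(h) - 3*h*exp(h) + 6*h - 20*exp(h) - 14) - 2*(7*h*exp(h) + 2*h + 24*exp(2*h) + 7*exp(h))^2*(-h^3 - h^2*exp(h) + 7*h^2 + 7*h*exp(h) + 8*h + 8*exp(h)))/(h^2 + 7*h*exp(h) + 12*exp(2*h))^3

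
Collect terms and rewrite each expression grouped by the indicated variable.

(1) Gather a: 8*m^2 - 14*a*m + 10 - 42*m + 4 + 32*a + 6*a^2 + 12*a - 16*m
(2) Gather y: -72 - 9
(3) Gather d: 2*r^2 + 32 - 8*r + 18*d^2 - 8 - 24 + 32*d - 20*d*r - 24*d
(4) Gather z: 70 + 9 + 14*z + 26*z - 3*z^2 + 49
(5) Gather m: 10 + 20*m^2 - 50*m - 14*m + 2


(1) = 6*a^2 + a*(44 - 14*m) + 8*m^2 - 58*m + 14
(2) = -81
(3) = 18*d^2 + d*(8 - 20*r) + 2*r^2 - 8*r
(4) = -3*z^2 + 40*z + 128
(5) = 20*m^2 - 64*m + 12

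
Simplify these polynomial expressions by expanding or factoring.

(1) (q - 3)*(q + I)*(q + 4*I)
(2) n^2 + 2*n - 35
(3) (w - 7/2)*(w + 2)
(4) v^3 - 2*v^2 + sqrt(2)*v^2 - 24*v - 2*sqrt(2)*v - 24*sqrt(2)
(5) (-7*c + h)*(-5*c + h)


(1) = q^3 - 3*q^2 + 5*I*q^2 - 4*q - 15*I*q + 12
(2) = (n - 5)*(n + 7)
(3) = w^2 - 3*w/2 - 7
(4) = (v - 6)*(v + 4)*(v + sqrt(2))
(5) = 35*c^2 - 12*c*h + h^2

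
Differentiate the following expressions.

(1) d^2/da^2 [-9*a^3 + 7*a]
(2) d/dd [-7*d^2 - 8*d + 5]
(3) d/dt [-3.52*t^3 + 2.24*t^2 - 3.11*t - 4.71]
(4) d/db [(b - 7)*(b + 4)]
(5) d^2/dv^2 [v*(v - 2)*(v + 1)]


(1) = -54*a
(2) = -14*d - 8
(3) = -10.56*t^2 + 4.48*t - 3.11
(4) = 2*b - 3
(5) = 6*v - 2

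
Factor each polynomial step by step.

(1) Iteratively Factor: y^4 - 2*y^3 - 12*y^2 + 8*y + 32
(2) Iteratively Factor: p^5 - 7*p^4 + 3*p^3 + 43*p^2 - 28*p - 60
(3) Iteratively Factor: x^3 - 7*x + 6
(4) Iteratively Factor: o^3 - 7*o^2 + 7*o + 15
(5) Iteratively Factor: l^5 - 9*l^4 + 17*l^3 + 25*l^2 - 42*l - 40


(1) = (y - 4)*(y^3 + 2*y^2 - 4*y - 8) = (y - 4)*(y - 2)*(y^2 + 4*y + 4) = (y - 4)*(y - 2)*(y + 2)*(y + 2)
(2) = (p - 3)*(p^4 - 4*p^3 - 9*p^2 + 16*p + 20) = (p - 3)*(p - 2)*(p^3 - 2*p^2 - 13*p - 10) = (p - 3)*(p - 2)*(p + 2)*(p^2 - 4*p - 5) = (p - 5)*(p - 3)*(p - 2)*(p + 2)*(p + 1)
(3) = (x - 2)*(x^2 + 2*x - 3) = (x - 2)*(x - 1)*(x + 3)
(4) = (o + 1)*(o^2 - 8*o + 15) = (o - 5)*(o + 1)*(o - 3)
(5) = (l + 1)*(l^4 - 10*l^3 + 27*l^2 - 2*l - 40) = (l - 4)*(l + 1)*(l^3 - 6*l^2 + 3*l + 10) = (l - 4)*(l + 1)^2*(l^2 - 7*l + 10) = (l - 4)*(l - 2)*(l + 1)^2*(l - 5)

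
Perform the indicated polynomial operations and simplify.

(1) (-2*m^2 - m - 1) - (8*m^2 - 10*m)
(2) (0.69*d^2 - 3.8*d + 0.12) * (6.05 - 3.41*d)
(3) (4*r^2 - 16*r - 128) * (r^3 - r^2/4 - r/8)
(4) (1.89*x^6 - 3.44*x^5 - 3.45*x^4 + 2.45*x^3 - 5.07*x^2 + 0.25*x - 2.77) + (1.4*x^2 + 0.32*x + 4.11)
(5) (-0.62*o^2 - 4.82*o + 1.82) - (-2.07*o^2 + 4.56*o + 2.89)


(1) = -10*m^2 + 9*m - 1
(2) = -2.3529*d^3 + 17.1325*d^2 - 23.3992*d + 0.726
(3) = 4*r^5 - 17*r^4 - 249*r^3/2 + 34*r^2 + 16*r
(4) = 1.89*x^6 - 3.44*x^5 - 3.45*x^4 + 2.45*x^3 - 3.67*x^2 + 0.57*x + 1.34
(5) = 1.45*o^2 - 9.38*o - 1.07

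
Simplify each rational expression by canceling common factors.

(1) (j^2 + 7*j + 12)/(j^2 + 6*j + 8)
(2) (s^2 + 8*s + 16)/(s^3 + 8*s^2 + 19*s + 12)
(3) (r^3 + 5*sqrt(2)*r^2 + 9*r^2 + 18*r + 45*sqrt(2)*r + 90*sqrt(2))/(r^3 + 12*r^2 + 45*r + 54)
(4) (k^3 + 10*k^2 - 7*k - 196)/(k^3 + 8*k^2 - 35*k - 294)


(1) = (j + 3)/(j + 2)
(2) = (s + 4)/(s^2 + 4*s + 3)
(3) = (r + 5*sqrt(2))/(r + 3)
(4) = (k - 4)/(k - 6)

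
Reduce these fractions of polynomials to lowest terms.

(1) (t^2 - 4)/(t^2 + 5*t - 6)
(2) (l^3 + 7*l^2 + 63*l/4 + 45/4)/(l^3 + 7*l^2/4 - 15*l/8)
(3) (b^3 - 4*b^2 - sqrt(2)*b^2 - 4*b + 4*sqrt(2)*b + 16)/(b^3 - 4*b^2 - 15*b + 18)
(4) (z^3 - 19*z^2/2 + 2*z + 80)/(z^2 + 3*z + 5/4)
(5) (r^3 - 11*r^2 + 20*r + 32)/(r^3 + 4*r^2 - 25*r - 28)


(1) = (t^2 - 4)/(t^2 + 5*t - 6)
(2) = (4*l^2 + 18*l + 18)/(4*l^2 - 3*l)
(3) = (b^3 + b^2*(-4 - sqrt(2)) + b*(-4 + 4*sqrt(2)) + 16)/(b^3 - 4*b^2 - 15*b + 18)
(4) = (2*z^2 - 24*z + 64)/(2*z + 1)
(5) = (r - 8)/(r + 7)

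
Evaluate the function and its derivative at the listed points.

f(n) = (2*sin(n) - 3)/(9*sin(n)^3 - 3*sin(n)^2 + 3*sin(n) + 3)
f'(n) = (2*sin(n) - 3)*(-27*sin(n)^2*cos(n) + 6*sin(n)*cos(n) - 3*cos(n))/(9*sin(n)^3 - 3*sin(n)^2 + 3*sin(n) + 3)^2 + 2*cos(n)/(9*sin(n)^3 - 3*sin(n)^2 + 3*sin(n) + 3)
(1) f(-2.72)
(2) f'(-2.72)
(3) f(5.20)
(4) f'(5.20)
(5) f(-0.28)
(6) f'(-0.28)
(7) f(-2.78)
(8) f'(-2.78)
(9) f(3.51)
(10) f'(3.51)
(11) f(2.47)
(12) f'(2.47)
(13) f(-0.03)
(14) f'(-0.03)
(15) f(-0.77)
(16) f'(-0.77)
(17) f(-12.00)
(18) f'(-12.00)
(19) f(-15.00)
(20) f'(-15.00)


(1) = -5.85
(2) = -84.25
(3) = 0.58
(4) = 0.86
(5) = -2.03
(6) = 8.57
(7) = -3.18
(8) = -23.34
(9) = -3.35
(10) = -26.07
(11) = -0.30
(12) = -0.65
(13) = -1.05
(14) = 1.85
(15) = 1.23
(16) = 4.59
(17) = -0.38
(18) = 0.79
(19) = 1.60
(20) = -7.68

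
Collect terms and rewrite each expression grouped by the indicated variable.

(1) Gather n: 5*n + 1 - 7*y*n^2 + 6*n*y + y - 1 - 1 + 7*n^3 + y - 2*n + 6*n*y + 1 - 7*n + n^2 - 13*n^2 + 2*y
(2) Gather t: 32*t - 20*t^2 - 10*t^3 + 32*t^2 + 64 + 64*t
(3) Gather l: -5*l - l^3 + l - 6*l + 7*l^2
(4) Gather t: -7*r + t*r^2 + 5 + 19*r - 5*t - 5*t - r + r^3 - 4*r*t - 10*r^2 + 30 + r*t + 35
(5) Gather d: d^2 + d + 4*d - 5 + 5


(1) = 7*n^3 + n^2*(-7*y - 12) + n*(12*y - 4) + 4*y
(2) = -10*t^3 + 12*t^2 + 96*t + 64
(3) = -l^3 + 7*l^2 - 10*l
(4) = r^3 - 10*r^2 + 11*r + t*(r^2 - 3*r - 10) + 70
(5) = d^2 + 5*d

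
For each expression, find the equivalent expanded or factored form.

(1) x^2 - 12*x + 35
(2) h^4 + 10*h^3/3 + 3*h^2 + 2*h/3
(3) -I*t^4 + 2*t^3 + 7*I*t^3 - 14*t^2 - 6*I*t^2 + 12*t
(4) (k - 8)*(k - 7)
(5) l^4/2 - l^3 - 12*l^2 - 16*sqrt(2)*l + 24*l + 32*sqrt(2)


(1) = (x - 7)*(x - 5)
(2) = h*(h + 1/3)*(h + 1)*(h + 2)
(3) = t*(t - 6)*(t + 2*I)*(-I*t + I)
(4) = k^2 - 15*k + 56
(5) = (l/2 + sqrt(2))*(l - 2)*(l - 4*sqrt(2))*(l + 2*sqrt(2))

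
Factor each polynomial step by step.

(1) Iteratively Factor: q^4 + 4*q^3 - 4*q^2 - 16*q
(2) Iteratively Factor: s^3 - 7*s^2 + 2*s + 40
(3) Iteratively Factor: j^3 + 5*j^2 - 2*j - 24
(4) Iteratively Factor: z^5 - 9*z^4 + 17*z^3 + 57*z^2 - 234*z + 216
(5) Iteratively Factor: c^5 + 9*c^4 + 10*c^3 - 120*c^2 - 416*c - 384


(1) = (q + 4)*(q^3 - 4*q) = (q + 2)*(q + 4)*(q^2 - 2*q) = (q - 2)*(q + 2)*(q + 4)*(q)
(2) = (s + 2)*(s^2 - 9*s + 20) = (s - 4)*(s + 2)*(s - 5)
(3) = (j + 3)*(j^2 + 2*j - 8) = (j - 2)*(j + 3)*(j + 4)
(4) = (z - 3)*(z^4 - 6*z^3 - z^2 + 54*z - 72) = (z - 3)^2*(z^3 - 3*z^2 - 10*z + 24) = (z - 4)*(z - 3)^2*(z^2 + z - 6) = (z - 4)*(z - 3)^2*(z - 2)*(z + 3)
(5) = (c + 2)*(c^4 + 7*c^3 - 4*c^2 - 112*c - 192) = (c + 2)*(c + 4)*(c^3 + 3*c^2 - 16*c - 48) = (c - 4)*(c + 2)*(c + 4)*(c^2 + 7*c + 12) = (c - 4)*(c + 2)*(c + 4)^2*(c + 3)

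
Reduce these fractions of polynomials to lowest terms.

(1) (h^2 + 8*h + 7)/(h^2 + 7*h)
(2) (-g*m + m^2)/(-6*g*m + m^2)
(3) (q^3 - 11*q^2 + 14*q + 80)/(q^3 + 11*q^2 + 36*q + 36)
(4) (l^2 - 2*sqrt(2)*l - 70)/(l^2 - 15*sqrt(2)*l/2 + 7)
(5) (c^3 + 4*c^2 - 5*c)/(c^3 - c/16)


(1) = (h + 1)/h
(2) = (g - m)/(6*g - m)
(3) = (q^2 - 13*q + 40)/(q^2 + 9*q + 18)
(4) = (2*l + 10*sqrt(2))/(2*l - sqrt(2))
(5) = (16*c^2 + 64*c - 80)/(16*c^2 - 1)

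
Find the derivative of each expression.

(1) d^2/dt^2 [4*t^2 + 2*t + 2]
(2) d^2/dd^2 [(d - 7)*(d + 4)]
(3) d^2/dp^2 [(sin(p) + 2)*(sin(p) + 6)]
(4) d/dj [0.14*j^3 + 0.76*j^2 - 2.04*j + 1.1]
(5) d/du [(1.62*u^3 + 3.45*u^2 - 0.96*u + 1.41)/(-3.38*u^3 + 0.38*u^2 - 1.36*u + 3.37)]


(1) = 8
(2) = 2
(3) = -8*sin(p) + 2*cos(2*p)
(4) = 0.42*j^2 + 1.52*j - 2.04
(5) = (12.2766*u^4 - 10.896*u^3 + 26.3484*u^2 + 22.1814*u - 1.3176)/(11.4244*u^6 - 2.5688*u^5 + 9.338*u^4 - 23.8148*u^3 + 4.4108*u^2 - 9.1664*u + 11.3569)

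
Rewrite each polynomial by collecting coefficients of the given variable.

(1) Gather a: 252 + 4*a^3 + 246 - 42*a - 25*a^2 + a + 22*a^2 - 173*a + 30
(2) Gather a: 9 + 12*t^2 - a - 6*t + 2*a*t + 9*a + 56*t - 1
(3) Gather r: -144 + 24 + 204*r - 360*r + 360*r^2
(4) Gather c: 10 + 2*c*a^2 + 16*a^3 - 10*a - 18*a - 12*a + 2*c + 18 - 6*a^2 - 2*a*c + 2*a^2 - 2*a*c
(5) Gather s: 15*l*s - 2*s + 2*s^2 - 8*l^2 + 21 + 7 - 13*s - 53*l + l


(1) = 4*a^3 - 3*a^2 - 214*a + 528
(2) = a*(2*t + 8) + 12*t^2 + 50*t + 8
(3) = 360*r^2 - 156*r - 120
(4) = 16*a^3 - 4*a^2 - 40*a + c*(2*a^2 - 4*a + 2) + 28
(5) = -8*l^2 - 52*l + 2*s^2 + s*(15*l - 15) + 28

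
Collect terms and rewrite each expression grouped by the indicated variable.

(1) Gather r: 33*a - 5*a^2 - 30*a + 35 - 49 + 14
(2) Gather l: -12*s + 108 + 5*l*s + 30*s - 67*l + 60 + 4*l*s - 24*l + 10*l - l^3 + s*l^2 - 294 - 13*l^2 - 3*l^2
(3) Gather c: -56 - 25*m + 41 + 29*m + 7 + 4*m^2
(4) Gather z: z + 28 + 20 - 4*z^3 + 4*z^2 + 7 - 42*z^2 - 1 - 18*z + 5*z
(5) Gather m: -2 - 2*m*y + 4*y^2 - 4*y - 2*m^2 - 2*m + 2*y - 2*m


(1) = -5*a^2 + 3*a
(2) = -l^3 + l^2*(s - 16) + l*(9*s - 81) + 18*s - 126
(3) = 4*m^2 + 4*m - 8
(4) = -4*z^3 - 38*z^2 - 12*z + 54
(5) = -2*m^2 + m*(-2*y - 4) + 4*y^2 - 2*y - 2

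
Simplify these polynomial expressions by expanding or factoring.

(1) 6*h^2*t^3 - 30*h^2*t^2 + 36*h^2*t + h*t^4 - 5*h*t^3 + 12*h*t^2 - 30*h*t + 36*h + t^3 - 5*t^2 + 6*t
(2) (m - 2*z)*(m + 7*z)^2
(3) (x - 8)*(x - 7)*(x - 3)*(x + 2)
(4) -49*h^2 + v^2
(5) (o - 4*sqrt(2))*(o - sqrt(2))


(1) = (6*h + t)*(t - 3)*(t - 2)*(h*t + 1)
(2) = m^3 + 12*m^2*z + 21*m*z^2 - 98*z^3
(3) = x^4 - 16*x^3 + 65*x^2 + 34*x - 336
(4) = (-7*h + v)*(7*h + v)
(5) = o^2 - 5*sqrt(2)*o + 8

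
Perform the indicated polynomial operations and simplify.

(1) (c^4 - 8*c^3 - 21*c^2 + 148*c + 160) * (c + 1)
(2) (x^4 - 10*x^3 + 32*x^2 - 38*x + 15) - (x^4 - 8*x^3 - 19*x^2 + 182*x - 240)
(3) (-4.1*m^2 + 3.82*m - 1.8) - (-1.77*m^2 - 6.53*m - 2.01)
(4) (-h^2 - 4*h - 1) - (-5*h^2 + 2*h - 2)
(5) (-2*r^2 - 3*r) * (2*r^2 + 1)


(1) = c^5 - 7*c^4 - 29*c^3 + 127*c^2 + 308*c + 160
(2) = -2*x^3 + 51*x^2 - 220*x + 255
(3) = -2.33*m^2 + 10.35*m + 0.21
(4) = 4*h^2 - 6*h + 1
(5) = -4*r^4 - 6*r^3 - 2*r^2 - 3*r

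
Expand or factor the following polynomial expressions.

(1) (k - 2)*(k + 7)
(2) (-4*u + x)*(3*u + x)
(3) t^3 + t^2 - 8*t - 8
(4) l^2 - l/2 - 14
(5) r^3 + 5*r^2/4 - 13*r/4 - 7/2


(1) = k^2 + 5*k - 14
(2) = -12*u^2 - u*x + x^2
(3) = (t + 1)*(t - 2*sqrt(2))*(t + 2*sqrt(2))
(4) = (l - 4)*(l + 7/2)
(5) = (r - 7/4)*(r + 1)*(r + 2)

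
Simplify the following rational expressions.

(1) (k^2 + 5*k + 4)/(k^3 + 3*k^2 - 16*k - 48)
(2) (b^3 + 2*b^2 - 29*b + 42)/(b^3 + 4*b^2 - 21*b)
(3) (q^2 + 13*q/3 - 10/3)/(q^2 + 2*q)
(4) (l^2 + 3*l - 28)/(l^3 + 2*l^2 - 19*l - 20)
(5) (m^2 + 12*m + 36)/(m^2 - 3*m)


(1) = (k + 1)/(k^2 - k - 12)
(2) = (b - 2)/b
(3) = (3*q^2 + 13*q - 10)/(3*q^2 + 6*q)
(4) = (l + 7)/(l^2 + 6*l + 5)
(5) = (m^2 + 12*m + 36)/(m^2 - 3*m)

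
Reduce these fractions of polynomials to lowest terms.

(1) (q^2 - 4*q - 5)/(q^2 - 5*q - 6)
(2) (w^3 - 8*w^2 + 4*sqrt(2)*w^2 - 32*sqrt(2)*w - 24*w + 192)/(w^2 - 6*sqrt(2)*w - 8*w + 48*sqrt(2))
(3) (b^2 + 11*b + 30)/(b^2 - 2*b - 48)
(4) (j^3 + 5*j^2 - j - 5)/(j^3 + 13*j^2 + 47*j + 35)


(1) = (q - 5)/(q - 6)
(2) = (w^2 + 4*sqrt(2)*w - 24)/(w - 6*sqrt(2))
(3) = (b + 5)/(b - 8)
(4) = (j - 1)/(j + 7)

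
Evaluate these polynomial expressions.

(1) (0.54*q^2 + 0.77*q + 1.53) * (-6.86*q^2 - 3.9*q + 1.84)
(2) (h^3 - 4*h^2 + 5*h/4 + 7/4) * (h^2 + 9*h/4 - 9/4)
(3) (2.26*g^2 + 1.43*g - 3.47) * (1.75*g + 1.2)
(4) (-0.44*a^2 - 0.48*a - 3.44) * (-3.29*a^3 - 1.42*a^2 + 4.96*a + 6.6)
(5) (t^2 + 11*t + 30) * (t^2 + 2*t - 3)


(1) = -3.7044*q^4 - 7.3882*q^3 - 12.5052*q^2 - 4.5502*q + 2.8152
(2) = h^5 - 7*h^4/4 - 10*h^3 + 217*h^2/16 + 9*h/8 - 63/16
(3) = 3.955*g^3 + 5.2145*g^2 - 4.3565*g - 4.164
(4) = 1.4476*a^5 + 2.204*a^4 + 9.8168*a^3 - 0.4*a^2 - 20.2304*a - 22.704
(5) = t^4 + 13*t^3 + 49*t^2 + 27*t - 90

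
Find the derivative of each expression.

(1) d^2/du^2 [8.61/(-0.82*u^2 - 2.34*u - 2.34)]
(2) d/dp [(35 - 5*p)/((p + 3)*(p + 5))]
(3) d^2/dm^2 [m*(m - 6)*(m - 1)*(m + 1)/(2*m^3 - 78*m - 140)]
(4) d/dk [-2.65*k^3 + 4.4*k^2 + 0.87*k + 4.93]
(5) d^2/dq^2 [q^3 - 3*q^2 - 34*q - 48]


(1) = (11.578728*u^2 + 33.041736*u - 8.61*(1.64*u + 2.34)*(3.28*u + 4.68) + 33.041736)/(0.82*u^2 + 2.34*u + 2.34)^3
(2) = 5*(p^2 - 14*p - 71)/(p^4 + 16*p^3 + 94*p^2 + 240*p + 225)
(3) = 2*(19*m^6 - 237*m^5 + 963*m^4 + 6229*m^3 - 8610*m^2 - 44100*m - 10640)/(m^9 - 117*m^7 - 210*m^6 + 4563*m^5 + 16380*m^4 - 44619*m^3 - 319410*m^2 - 573300*m - 343000)
(4) = -7.95*k^2 + 8.8*k + 0.87
(5) = 6*q - 6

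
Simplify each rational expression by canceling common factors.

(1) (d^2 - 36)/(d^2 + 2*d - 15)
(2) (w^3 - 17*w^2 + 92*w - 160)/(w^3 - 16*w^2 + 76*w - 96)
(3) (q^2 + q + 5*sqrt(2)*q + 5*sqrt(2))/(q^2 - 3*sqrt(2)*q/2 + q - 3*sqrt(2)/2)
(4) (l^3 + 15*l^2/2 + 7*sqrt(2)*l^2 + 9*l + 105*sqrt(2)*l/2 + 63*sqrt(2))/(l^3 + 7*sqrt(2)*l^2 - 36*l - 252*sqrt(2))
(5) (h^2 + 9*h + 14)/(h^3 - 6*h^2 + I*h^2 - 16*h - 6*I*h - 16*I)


(1) = (d^2 - 36)/(d^2 + 2*d - 15)
(2) = (w^2 - 9*w + 20)/(w^2 - 8*w + 12)
(3) = (2*q + 10*sqrt(2))/(2*q - 3*sqrt(2))
(4) = (2*l + 3)/(2*l - 12)
(5) = (h + 7)/(h^2 + h*(-8 + I) - 8*I)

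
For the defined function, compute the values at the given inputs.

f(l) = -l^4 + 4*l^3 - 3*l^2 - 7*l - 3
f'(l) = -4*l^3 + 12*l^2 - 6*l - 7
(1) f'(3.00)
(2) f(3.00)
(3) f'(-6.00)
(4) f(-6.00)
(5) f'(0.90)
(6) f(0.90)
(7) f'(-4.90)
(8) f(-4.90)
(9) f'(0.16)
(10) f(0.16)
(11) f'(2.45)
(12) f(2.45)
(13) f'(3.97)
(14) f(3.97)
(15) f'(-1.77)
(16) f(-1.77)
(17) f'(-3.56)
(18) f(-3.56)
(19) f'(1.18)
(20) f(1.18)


(1) = -25.00
(2) = -24.00
(3) = 1325.00
(4) = -2229.00
(5) = -5.60
(6) = -9.47
(7) = 781.12
(8) = -1087.81
(9) = -7.67
(10) = -4.18
(11) = -8.49
(12) = -15.36
(13) = -91.97
(14) = -76.20
(15) = 63.40
(16) = -32.00
(17) = 346.92
(18) = -357.19
(19) = -3.94
(20) = -10.80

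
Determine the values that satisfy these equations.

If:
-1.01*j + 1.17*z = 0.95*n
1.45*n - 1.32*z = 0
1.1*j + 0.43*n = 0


Then:
j = 0.00
n = 0.00
z = 0.00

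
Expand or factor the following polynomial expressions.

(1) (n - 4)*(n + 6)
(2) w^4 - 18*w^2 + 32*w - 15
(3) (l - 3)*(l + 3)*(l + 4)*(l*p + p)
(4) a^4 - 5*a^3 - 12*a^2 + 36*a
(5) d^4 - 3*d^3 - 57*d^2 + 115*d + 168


(1) = n^2 + 2*n - 24
(2) = (w - 3)*(w - 1)^2*(w + 5)
(3) = l^4*p + 5*l^3*p - 5*l^2*p - 45*l*p - 36*p
(4) = a*(a - 6)*(a - 2)*(a + 3)
(5) = (d - 8)*(d - 3)*(d + 1)*(d + 7)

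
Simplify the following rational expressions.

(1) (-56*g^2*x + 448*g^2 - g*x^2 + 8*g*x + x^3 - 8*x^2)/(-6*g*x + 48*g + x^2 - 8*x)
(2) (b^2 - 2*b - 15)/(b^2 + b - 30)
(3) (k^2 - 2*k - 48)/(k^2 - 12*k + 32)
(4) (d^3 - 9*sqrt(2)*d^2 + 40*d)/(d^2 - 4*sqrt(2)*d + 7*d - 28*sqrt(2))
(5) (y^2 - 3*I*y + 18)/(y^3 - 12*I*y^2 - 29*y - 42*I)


(1) = (-56*g^2 - g*x + x^2)/(-6*g + x)
(2) = (b + 3)/(b + 6)
(3) = (k + 6)/(k - 4)
(4) = (d^2 - 5*sqrt(2)*d)/(d + 7)
(5) = (y + 3*I)/(y^2 - 6*I*y + 7)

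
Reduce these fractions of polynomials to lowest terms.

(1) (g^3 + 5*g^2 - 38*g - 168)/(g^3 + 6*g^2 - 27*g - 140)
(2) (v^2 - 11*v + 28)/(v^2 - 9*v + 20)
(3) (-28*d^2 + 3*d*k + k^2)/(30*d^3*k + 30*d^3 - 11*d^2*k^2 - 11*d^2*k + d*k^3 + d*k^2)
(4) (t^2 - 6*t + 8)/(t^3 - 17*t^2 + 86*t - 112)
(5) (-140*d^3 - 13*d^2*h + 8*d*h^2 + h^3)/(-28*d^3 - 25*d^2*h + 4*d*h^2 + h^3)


(1) = (g - 6)/(g - 5)
(2) = (v - 7)/(v - 5)
(3) = (-28*d^2 + 3*d*k + k^2)/(30*d^3*k + 30*d^3 - 11*d^2*k^2 - 11*d^2*k + d*k^3 + d*k^2)
(4) = (t - 4)/(t^2 - 15*t + 56)
(5) = (5*d + h)/(d + h)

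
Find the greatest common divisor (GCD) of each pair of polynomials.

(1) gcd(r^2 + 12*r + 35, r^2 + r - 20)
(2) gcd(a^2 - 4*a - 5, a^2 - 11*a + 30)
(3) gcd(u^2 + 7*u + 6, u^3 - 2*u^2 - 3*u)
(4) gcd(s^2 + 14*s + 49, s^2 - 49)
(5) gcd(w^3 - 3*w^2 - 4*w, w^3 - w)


(1) = gcd((r + 5)*(r + 7), (r - 4)*(r + 5)) = r + 5
(2) = a - 5
(3) = gcd((u + 1)*(u + 6), u*(u - 3)*(u + 1)) = u + 1
(4) = s + 7
(5) = w^2 + w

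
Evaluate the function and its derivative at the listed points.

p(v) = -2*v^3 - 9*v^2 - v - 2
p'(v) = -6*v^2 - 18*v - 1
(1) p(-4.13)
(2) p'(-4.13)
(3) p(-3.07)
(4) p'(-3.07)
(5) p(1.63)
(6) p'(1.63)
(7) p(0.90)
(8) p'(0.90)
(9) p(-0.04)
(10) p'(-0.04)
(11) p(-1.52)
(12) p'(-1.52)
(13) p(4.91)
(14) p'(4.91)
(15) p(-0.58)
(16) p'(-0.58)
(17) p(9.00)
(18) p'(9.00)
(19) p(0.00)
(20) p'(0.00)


(1) = -10.49
(2) = -29.00
(3) = -25.89
(4) = -2.29
(5) = -36.20
(6) = -46.28
(7) = -11.65
(8) = -22.06
(9) = -1.97
(10) = -0.29
(11) = -14.25
(12) = 12.50
(13) = -460.62
(14) = -234.03
(15) = -4.06
(16) = 7.42
(17) = -2198.00
(18) = -649.00
(19) = -2.00
(20) = -1.00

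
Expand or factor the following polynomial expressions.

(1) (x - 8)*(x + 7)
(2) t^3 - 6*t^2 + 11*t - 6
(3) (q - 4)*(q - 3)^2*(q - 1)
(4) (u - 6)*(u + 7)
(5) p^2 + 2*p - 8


(1) = x^2 - x - 56
(2) = (t - 3)*(t - 2)*(t - 1)
(3) = q^4 - 11*q^3 + 43*q^2 - 69*q + 36
(4) = u^2 + u - 42
(5) = (p - 2)*(p + 4)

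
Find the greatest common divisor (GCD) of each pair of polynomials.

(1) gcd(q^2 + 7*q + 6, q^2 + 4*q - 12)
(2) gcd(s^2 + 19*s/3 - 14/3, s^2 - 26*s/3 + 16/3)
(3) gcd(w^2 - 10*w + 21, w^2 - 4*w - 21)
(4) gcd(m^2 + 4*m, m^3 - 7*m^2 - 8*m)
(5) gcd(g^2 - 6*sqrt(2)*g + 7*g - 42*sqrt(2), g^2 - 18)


(1) = gcd((q + 1)*(q + 6), (q - 2)*(q + 6)) = q + 6
(2) = s - 2/3
(3) = gcd((w - 7)*(w - 3), (w - 7)*(w + 3)) = w - 7
(4) = gcd(m*(m + 4), m*(m - 8)*(m + 1)) = m
(5) = 1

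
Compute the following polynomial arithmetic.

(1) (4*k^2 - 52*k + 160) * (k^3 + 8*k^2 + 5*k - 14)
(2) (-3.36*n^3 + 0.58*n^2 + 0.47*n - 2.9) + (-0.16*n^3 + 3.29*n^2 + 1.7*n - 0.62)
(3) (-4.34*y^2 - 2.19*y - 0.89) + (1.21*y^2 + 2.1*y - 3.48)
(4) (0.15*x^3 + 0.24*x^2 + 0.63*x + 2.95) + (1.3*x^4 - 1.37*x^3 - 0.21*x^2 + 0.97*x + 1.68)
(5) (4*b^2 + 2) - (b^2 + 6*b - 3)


(1) = 4*k^5 - 20*k^4 - 236*k^3 + 964*k^2 + 1528*k - 2240
(2) = -3.52*n^3 + 3.87*n^2 + 2.17*n - 3.52
(3) = -3.13*y^2 - 0.09*y - 4.37
(4) = 1.3*x^4 - 1.22*x^3 + 0.03*x^2 + 1.6*x + 4.63
(5) = 3*b^2 - 6*b + 5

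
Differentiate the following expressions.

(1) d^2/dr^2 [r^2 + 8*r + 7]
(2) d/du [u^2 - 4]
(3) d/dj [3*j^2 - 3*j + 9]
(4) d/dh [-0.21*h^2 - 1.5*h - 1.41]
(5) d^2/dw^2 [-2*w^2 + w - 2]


(1) = 2
(2) = 2*u
(3) = 6*j - 3
(4) = -0.42*h - 1.5
(5) = -4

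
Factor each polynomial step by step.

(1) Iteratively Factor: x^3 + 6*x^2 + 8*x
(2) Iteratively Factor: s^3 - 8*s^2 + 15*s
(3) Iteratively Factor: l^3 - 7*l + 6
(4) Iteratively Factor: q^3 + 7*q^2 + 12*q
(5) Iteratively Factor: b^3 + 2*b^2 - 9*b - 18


(1) = (x + 4)*(x^2 + 2*x) = (x + 2)*(x + 4)*(x)
(2) = (s - 3)*(s^2 - 5*s) = (s - 5)*(s - 3)*(s)
(3) = (l - 1)*(l^2 + l - 6) = (l - 2)*(l - 1)*(l + 3)
(4) = (q)*(q^2 + 7*q + 12) = q*(q + 3)*(q + 4)
(5) = (b + 2)*(b^2 - 9) = (b + 2)*(b + 3)*(b - 3)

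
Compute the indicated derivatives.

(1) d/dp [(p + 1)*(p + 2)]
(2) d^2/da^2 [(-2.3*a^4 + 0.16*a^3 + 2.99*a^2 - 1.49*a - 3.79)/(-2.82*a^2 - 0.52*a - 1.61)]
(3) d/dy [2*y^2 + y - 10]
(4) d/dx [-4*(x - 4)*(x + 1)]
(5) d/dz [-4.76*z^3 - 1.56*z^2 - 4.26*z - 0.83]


(1) = 2*p + 3
(2) = (36.58104*a^6 + 20.23632*a^5 + 66.38628*a^4 + 64.64252*a^3 + 333.027012*a^2 - 9.731868*a - 50.360698)/(22.425768*a^6 + 12.405744*a^5 + 40.697676*a^4 + 14.306032*a^3 + 23.235198*a^2 + 4.043676*a + 4.173281)
(3) = 4*y + 1
(4) = 12 - 8*x
(5) = -14.28*z^2 - 3.12*z - 4.26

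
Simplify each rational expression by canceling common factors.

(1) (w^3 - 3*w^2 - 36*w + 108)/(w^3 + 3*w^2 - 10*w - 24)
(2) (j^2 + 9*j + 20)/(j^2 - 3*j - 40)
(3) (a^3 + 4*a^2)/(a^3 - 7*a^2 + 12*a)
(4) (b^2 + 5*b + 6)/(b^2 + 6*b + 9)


(1) = (w^2 - 36)/(w^2 + 6*w + 8)
(2) = (j + 4)/(j - 8)
(3) = (a^2 + 4*a)/(a^2 - 7*a + 12)
(4) = (b + 2)/(b + 3)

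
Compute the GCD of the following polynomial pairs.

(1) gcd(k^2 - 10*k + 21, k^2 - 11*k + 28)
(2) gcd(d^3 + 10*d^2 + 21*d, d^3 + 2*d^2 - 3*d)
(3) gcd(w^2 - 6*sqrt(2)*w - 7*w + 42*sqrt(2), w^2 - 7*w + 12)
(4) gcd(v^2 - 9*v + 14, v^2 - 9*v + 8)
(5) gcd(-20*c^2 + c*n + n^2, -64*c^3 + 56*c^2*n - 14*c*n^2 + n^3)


(1) = gcd((k - 7)*(k - 3), (k - 7)*(k - 4)) = k - 7
(2) = gcd(d*(d + 3)*(d + 7), d*(d - 1)*(d + 3)) = d^2 + 3*d
(3) = gcd((w - 7)*(w - 6*sqrt(2)), (w - 4)*(w - 3)) = 1
(4) = gcd((v - 7)*(v - 2), (v - 8)*(v - 1)) = 1
(5) = 4*c - n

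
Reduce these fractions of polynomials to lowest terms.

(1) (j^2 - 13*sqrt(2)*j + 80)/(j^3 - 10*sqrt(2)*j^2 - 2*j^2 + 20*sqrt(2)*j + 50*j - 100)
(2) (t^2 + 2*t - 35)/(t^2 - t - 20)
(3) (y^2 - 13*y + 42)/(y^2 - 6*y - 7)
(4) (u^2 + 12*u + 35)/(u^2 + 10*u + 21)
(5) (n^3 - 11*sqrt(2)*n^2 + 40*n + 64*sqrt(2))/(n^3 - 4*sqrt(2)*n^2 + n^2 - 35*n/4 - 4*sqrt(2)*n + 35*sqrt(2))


(1) = (j - 8*sqrt(2))/(j^2 + j*(-5*sqrt(2) - 2) + 10*sqrt(2))
(2) = (t + 7)/(t + 4)
(3) = (y - 6)/(y + 1)
(4) = (u + 5)/(u + 3)
(5) = (4*n^2 - 28*sqrt(2)*n - 64)/(4*n^2 + 4*n - 35)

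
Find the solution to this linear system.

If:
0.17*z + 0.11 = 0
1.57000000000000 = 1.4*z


Then:
No Solution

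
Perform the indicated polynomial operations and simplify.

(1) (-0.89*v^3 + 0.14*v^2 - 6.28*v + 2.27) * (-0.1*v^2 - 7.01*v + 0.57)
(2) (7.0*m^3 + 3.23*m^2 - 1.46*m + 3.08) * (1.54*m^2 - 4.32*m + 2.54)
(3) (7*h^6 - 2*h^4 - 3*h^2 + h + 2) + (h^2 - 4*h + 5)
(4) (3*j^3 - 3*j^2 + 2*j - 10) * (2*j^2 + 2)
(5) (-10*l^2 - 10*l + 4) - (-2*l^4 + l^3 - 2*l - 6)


(1) = 0.089*v^5 + 6.2249*v^4 - 0.8607*v^3 + 43.8756*v^2 - 19.4923*v + 1.2939
(2) = 10.78*m^5 - 25.2658*m^4 + 1.578*m^3 + 19.2546*m^2 - 17.014*m + 7.8232
(3) = 7*h^6 - 2*h^4 - 2*h^2 - 3*h + 7
(4) = 6*j^5 - 6*j^4 + 10*j^3 - 26*j^2 + 4*j - 20
(5) = 2*l^4 - l^3 - 10*l^2 - 8*l + 10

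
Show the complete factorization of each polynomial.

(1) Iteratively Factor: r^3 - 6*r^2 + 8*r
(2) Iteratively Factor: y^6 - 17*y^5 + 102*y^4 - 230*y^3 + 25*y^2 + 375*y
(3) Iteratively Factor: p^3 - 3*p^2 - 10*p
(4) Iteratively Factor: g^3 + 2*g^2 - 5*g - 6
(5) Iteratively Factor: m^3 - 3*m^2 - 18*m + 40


(1) = (r)*(r^2 - 6*r + 8) = r*(r - 2)*(r - 4)
(2) = (y - 5)*(y^5 - 12*y^4 + 42*y^3 - 20*y^2 - 75*y) = (y - 5)^2*(y^4 - 7*y^3 + 7*y^2 + 15*y) = (y - 5)^3*(y^3 - 2*y^2 - 3*y) = (y - 5)^3*(y - 3)*(y^2 + y) = y*(y - 5)^3*(y - 3)*(y + 1)
(3) = (p - 5)*(p^2 + 2*p) = (p - 5)*(p + 2)*(p)
(4) = (g - 2)*(g^2 + 4*g + 3) = (g - 2)*(g + 3)*(g + 1)
(5) = (m - 5)*(m^2 + 2*m - 8) = (m - 5)*(m - 2)*(m + 4)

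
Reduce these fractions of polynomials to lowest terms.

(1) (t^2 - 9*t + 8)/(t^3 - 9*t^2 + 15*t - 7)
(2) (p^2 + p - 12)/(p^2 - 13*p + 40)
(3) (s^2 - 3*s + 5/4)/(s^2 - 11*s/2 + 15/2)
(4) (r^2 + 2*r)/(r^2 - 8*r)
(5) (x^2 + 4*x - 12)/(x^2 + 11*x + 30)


(1) = (t - 8)/(t^2 - 8*t + 7)
(2) = (p^2 + p - 12)/(p^2 - 13*p + 40)
(3) = (2*s - 1)/(2*s - 6)
(4) = (r + 2)/(r - 8)
(5) = (x - 2)/(x + 5)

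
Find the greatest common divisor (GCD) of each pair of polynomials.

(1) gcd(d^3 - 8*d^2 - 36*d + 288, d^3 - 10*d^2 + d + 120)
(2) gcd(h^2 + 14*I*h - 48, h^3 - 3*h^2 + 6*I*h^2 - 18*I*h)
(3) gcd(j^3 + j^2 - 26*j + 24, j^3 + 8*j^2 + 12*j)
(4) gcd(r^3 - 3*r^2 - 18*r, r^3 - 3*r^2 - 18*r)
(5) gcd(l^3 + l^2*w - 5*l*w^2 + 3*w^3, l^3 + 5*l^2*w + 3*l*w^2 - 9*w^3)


(1) = gcd((d - 8)*(d - 6)*(d + 6), (d - 8)*(d - 5)*(d + 3)) = d - 8
(2) = gcd((h + 6*I)*(h + 8*I), h*(h - 3)*(h + 6*I)) = h + 6*I
(3) = j + 6
(4) = gcd(r*(r - 6)*(r + 3), r*(r - 6)*(r + 3)) = r^3 - 3*r^2 - 18*r
(5) = gcd((l - w)^2*(l + 3*w), (l - w)*(l + 3*w)^2) = -l^2 - 2*l*w + 3*w^2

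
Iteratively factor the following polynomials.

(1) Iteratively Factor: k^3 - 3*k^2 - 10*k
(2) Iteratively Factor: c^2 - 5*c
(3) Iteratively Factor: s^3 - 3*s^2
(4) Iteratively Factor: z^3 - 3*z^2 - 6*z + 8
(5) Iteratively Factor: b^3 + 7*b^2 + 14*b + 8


(1) = (k - 5)*(k^2 + 2*k) = k*(k - 5)*(k + 2)
(2) = (c - 5)*(c)
(3) = (s)*(s^2 - 3*s) = s*(s - 3)*(s)
(4) = (z - 1)*(z^2 - 2*z - 8) = (z - 1)*(z + 2)*(z - 4)
(5) = (b + 4)*(b^2 + 3*b + 2) = (b + 2)*(b + 4)*(b + 1)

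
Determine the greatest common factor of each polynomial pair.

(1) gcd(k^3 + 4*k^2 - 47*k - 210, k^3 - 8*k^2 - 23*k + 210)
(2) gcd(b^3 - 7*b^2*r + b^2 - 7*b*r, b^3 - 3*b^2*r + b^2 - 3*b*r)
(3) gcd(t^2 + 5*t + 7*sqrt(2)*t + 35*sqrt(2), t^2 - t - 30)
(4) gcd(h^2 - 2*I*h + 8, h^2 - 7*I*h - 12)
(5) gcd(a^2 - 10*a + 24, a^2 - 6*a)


(1) = gcd((k - 7)*(k + 5)*(k + 6), (k - 7)*(k - 6)*(k + 5)) = k^2 - 2*k - 35
(2) = b^2 + b
(3) = gcd((t + 5)*(t + 7*sqrt(2)), (t - 6)*(t + 5)) = t + 5
(4) = gcd((h - 4*I)*(h + 2*I), (h - 4*I)*(h - 3*I)) = h - 4*I
(5) = a - 6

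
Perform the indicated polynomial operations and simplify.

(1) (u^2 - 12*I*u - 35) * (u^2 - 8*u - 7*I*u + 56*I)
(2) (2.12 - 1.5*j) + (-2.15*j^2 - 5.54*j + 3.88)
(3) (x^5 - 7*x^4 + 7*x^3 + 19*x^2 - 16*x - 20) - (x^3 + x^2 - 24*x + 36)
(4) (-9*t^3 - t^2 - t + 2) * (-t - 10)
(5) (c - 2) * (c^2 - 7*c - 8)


(1) = u^4 - 8*u^3 - 19*I*u^3 - 119*u^2 + 152*I*u^2 + 952*u + 245*I*u - 1960*I
(2) = -2.15*j^2 - 7.04*j + 6.0
(3) = x^5 - 7*x^4 + 6*x^3 + 18*x^2 + 8*x - 56
(4) = 9*t^4 + 91*t^3 + 11*t^2 + 8*t - 20
(5) = c^3 - 9*c^2 + 6*c + 16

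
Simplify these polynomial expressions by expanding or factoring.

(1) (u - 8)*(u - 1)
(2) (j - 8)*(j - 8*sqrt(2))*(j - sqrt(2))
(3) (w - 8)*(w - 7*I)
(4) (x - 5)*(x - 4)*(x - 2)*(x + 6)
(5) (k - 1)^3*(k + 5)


(1) = u^2 - 9*u + 8
(2) = j^3 - 9*sqrt(2)*j^2 - 8*j^2 + 16*j + 72*sqrt(2)*j - 128
(3) = w^2 - 8*w - 7*I*w + 56*I
(4) = x^4 - 5*x^3 - 28*x^2 + 188*x - 240
(5) = k^4 + 2*k^3 - 12*k^2 + 14*k - 5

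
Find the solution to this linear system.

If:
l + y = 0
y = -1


Then:
l = 1
y = -1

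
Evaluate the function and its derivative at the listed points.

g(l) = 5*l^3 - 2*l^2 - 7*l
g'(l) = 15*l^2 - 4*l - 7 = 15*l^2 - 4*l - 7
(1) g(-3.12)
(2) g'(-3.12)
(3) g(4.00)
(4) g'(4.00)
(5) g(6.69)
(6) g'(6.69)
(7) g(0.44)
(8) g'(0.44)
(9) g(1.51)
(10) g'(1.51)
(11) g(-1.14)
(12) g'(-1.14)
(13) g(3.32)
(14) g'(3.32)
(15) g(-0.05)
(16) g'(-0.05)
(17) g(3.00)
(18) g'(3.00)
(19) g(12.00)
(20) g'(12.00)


(1) = -149.49
(2) = 151.50
(3) = 260.00
(4) = 217.00
(5) = 1360.75
(6) = 637.58
(7) = -3.04
(8) = -5.86
(9) = 2.08
(10) = 21.16
(11) = -2.03
(12) = 17.05
(13) = 137.69
(14) = 145.06
(15) = 0.34
(16) = -6.76
(17) = 96.00
(18) = 116.00
(19) = 8268.00
(20) = 2105.00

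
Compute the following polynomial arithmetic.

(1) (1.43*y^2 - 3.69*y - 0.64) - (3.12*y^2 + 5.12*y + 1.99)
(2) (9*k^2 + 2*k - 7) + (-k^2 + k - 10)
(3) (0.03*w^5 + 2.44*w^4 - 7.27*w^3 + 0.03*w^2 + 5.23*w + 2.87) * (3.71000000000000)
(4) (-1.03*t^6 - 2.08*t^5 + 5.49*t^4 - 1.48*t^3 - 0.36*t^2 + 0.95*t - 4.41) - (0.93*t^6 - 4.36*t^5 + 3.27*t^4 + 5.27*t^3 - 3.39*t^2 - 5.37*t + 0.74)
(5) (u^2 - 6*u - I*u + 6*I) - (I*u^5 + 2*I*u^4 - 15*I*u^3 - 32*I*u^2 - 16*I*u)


(1) = -1.69*y^2 - 8.81*y - 2.63
(2) = 8*k^2 + 3*k - 17
(3) = 0.1113*w^5 + 9.0524*w^4 - 26.9717*w^3 + 0.1113*w^2 + 19.4033*w + 10.6477
(4) = -1.96*t^6 + 2.28*t^5 + 2.22*t^4 - 6.75*t^3 + 3.03*t^2 + 6.32*t - 5.15
(5) = -I*u^5 - 2*I*u^4 + 15*I*u^3 + u^2 + 32*I*u^2 - 6*u + 15*I*u + 6*I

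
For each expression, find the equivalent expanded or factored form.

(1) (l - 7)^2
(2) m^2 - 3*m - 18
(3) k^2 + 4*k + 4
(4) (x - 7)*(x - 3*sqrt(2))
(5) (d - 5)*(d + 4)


(1) = l^2 - 14*l + 49
(2) = (m - 6)*(m + 3)
(3) = (k + 2)^2
(4) = x^2 - 7*x - 3*sqrt(2)*x + 21*sqrt(2)
(5) = d^2 - d - 20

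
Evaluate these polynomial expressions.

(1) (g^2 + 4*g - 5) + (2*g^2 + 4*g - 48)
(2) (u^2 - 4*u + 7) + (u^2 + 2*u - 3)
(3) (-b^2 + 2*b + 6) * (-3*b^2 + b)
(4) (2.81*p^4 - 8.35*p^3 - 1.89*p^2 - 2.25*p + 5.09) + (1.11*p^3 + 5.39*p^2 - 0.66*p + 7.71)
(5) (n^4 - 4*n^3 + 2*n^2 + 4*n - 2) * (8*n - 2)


(1) = 3*g^2 + 8*g - 53
(2) = 2*u^2 - 2*u + 4
(3) = 3*b^4 - 7*b^3 - 16*b^2 + 6*b
(4) = 2.81*p^4 - 7.24*p^3 + 3.5*p^2 - 2.91*p + 12.8
(5) = 8*n^5 - 34*n^4 + 24*n^3 + 28*n^2 - 24*n + 4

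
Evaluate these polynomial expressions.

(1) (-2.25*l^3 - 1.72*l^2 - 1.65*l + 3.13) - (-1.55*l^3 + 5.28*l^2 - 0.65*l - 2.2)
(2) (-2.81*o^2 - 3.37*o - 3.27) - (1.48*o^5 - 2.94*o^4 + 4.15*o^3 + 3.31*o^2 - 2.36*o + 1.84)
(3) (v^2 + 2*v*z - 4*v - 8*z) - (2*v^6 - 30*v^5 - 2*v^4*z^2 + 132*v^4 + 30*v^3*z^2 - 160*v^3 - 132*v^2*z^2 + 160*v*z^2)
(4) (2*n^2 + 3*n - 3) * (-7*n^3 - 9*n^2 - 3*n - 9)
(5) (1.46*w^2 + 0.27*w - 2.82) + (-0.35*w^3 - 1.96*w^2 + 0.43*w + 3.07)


(1) = -0.7*l^3 - 7.0*l^2 - 1.0*l + 5.33
(2) = -1.48*o^5 + 2.94*o^4 - 4.15*o^3 - 6.12*o^2 - 1.01*o - 5.11
(3) = -2*v^6 + 30*v^5 + 2*v^4*z^2 - 132*v^4 - 30*v^3*z^2 + 160*v^3 + 132*v^2*z^2 + v^2 - 160*v*z^2 + 2*v*z - 4*v - 8*z
(4) = -14*n^5 - 39*n^4 - 12*n^3 - 18*n + 27
(5) = -0.35*w^3 - 0.5*w^2 + 0.7*w + 0.25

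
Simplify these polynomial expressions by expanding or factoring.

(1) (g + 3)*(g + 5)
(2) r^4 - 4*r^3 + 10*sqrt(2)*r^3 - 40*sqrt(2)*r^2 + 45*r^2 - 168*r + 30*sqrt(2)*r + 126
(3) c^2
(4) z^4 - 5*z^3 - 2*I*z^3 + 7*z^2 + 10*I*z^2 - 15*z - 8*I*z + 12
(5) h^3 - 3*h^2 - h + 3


(1) = g^2 + 8*g + 15
(2) = (r - 3)*(r - 1)*(r + 3*sqrt(2))*(r + 7*sqrt(2))
(3) = c^2
(4) = (z - 4)*(z - 3*I)*(-I*z + 1)*(I*z - I)
(5) = (h - 3)*(h - 1)*(h + 1)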